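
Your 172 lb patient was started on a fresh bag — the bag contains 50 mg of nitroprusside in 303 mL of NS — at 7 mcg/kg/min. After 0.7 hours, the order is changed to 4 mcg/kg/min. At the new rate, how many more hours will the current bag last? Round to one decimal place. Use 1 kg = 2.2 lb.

1.4 hours

Initial rate:
Weight = 172 lb ÷ 2.2 lb/kg = 78.18182 kg
Dose = 7 mcg/kg/min × 78.18182 kg = 547.2727 mcg/min
547.2727 mcg/min × 60 min/hr = 32836.36 mcg/hr
Concentration = 50 mg ÷ 303 mL = 0.1650165 mg/mL = 165.0165 mcg/mL
Rate = 32836.36 mcg/hr ÷ 165.0165 mcg/mL = 198.9884 mL/hr
Volume infused so far = 198.9884 mL/hr × 0.7 hr = 139.2919 mL
Volume remaining = 303 − 139.2919 = 163.7081 mL
New rate:
Dose = 4 mcg/kg/min × 78.18182 kg = 312.7273 mcg/min
312.7273 mcg/min × 60 min/hr = 18763.64 mcg/hr
Rate = 18763.64 mcg/hr ÷ 165.0165 mcg/mL = 113.7076 mL/hr
Time remaining = 163.7081 mL ÷ 113.7076 mL/hr = 1.439729 hr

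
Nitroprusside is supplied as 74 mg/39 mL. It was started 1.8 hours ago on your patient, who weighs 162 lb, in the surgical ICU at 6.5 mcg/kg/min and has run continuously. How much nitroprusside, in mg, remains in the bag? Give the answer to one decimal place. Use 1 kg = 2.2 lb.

22.3 mg

Weight = 162 lb ÷ 2.2 lb/kg = 73.63636 kg
Dose = 6.5 mcg/kg/min × 73.63636 kg = 478.6364 mcg/min
478.6364 mcg/min × 60 min/hr = 28718.18 mcg/hr
Concentration = 74 mg ÷ 39 mL = 1.897436 mg/mL = 1897.436 mcg/mL
Rate = 28718.18 mcg/hr ÷ 1897.436 mcg/mL = 15.13526 mL/hr
Volume infused = 15.13526 mL/hr × 1.8 hr = 27.24346 mL
Volume remaining = 39 − 27.24346 = 11.75654 mL
Drug remaining = 11.75654 mL × 1897.436 mcg/mL = 22307.27 mcg = 22.30727 mg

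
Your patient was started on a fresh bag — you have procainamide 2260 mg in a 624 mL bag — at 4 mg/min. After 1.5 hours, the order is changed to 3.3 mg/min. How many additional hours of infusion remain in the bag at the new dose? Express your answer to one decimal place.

Initial rate:
4 mg/min × 60 min/hr = 240 mg/hr
Concentration = 2260 mg ÷ 624 mL = 3.621795 mg/mL
Rate = 240 mg/hr ÷ 3.621795 mg/mL = 66.26549 mL/hr
Volume infused so far = 66.26549 mL/hr × 1.5 hr = 99.39823 mL
Volume remaining = 624 − 99.39823 = 524.6018 mL
New rate:
3.3 mg/min × 60 min/hr = 198 mg/hr
Rate = 198 mg/hr ÷ 3.621795 mg/mL = 54.66903 mL/hr
Time remaining = 524.6018 mL ÷ 54.66903 mL/hr = 9.59596 hr

9.6 hours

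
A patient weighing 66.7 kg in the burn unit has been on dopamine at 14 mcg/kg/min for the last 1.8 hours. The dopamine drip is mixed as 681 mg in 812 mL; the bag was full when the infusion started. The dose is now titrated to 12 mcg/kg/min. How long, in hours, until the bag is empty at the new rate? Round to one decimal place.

12.1 hours

Initial rate:
Dose = 14 mcg/kg/min × 66.7 kg = 933.8 mcg/min
933.8 mcg/min × 60 min/hr = 56028 mcg/hr
Concentration = 681 mg ÷ 812 mL = 0.83867 mg/mL = 838.67 mcg/mL
Rate = 56028 mcg/hr ÷ 838.67 mcg/mL = 66.80578 mL/hr
Volume infused so far = 66.80578 mL/hr × 1.8 hr = 120.2504 mL
Volume remaining = 812 − 120.2504 = 691.7496 mL
New rate:
Dose = 12 mcg/kg/min × 66.7 kg = 800.4 mcg/min
800.4 mcg/min × 60 min/hr = 48024 mcg/hr
Rate = 48024 mcg/hr ÷ 838.67 mcg/mL = 57.2621 mL/hr
Time remaining = 691.7496 mL ÷ 57.2621 mL/hr = 12.08041 hr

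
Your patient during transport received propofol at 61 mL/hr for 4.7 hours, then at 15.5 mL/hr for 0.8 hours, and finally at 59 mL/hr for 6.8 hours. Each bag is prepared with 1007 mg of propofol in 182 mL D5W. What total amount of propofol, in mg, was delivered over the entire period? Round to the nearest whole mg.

Concentration = 1007 mg ÷ 182 mL = 5.532967 mg/mL
Stage 1: 61 mL/hr × 4.7 hr = 286.7 mL → 286.7 mL × 5.532967 mg/mL = 1586.302 mg
Stage 2: 15.5 mL/hr × 0.8 hr = 12.4 mL → 12.4 mL × 5.532967 mg/mL = 68.60879 mg
Stage 3: 59 mL/hr × 6.8 hr = 401.2 mL → 401.2 mL × 5.532967 mg/mL = 2219.826 mg
Total = 1586.302 + 68.60879 + 2219.826 = 3874.737 mg

3875 mg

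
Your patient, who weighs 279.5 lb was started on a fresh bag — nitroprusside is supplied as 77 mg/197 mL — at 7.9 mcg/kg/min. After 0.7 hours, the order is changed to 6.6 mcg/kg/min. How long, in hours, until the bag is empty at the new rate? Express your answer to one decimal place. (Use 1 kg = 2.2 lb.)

0.7 hours

Initial rate:
Weight = 279.5 lb ÷ 2.2 lb/kg = 127.0455 kg
Dose = 7.9 mcg/kg/min × 127.0455 kg = 1003.659 mcg/min
1003.659 mcg/min × 60 min/hr = 60219.55 mcg/hr
Concentration = 77 mg ÷ 197 mL = 0.3908629 mg/mL = 390.8629 mcg/mL
Rate = 60219.55 mcg/hr ÷ 390.8629 mcg/mL = 154.0682 mL/hr
Volume infused so far = 154.0682 mL/hr × 0.7 hr = 107.8477 mL
Volume remaining = 197 − 107.8477 = 89.15227 mL
New rate:
Dose = 6.6 mcg/kg/min × 127.0455 kg = 838.5 mcg/min
838.5 mcg/min × 60 min/hr = 50310 mcg/hr
Rate = 50310 mcg/hr ÷ 390.8629 mcg/mL = 128.7152 mL/hr
Time remaining = 89.15227 mL ÷ 128.7152 mL/hr = 0.692632 hr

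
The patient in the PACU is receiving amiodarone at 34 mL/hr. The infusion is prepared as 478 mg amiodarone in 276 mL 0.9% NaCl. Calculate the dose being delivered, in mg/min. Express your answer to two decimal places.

Concentration = 478 mg ÷ 276 mL = 1.731884 mg/mL
Drug rate = 34 mL/hr × 1.731884 mg/mL = 58.88406 mg/hr
58.88406 mg/hr ÷ 60 min/hr = 0.981401 mg/min

0.98 mg/min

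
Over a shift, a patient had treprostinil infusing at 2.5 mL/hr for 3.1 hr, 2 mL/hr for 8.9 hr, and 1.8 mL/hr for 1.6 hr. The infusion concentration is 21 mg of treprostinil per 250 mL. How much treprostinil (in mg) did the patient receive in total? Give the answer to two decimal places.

Concentration = 21 mg ÷ 250 mL = 0.084 mg/mL
Stage 1: 2.5 mL/hr × 3.1 hr = 7.75 mL → 7.75 mL × 0.084 mg/mL = 0.651 mg
Stage 2: 2 mL/hr × 8.9 hr = 17.8 mL → 17.8 mL × 0.084 mg/mL = 1.4952 mg
Stage 3: 1.8 mL/hr × 1.6 hr = 2.88 mL → 2.88 mL × 0.084 mg/mL = 0.24192 mg
Total = 0.651 + 1.4952 + 0.24192 = 2.38812 mg

2.39 mg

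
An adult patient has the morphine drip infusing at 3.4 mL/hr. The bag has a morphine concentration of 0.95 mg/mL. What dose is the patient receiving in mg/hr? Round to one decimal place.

Drug rate = 3.4 mL/hr × 0.95 mg/mL = 3.23 mg/hr

3.2 mg/hr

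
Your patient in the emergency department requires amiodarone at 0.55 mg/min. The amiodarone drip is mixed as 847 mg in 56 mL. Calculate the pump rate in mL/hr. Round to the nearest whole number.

0.55 mg/min × 60 min/hr = 33 mg/hr
Concentration = 847 mg ÷ 56 mL = 15.125 mg/mL
Rate = 33 mg/hr ÷ 15.125 mg/mL = 2.181818 mL/hr

2 mL/hr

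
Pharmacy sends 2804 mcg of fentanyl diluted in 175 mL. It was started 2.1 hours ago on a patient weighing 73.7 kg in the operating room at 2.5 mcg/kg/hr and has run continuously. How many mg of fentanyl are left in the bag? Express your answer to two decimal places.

Dose = 2.5 mcg/kg/hr × 73.7 kg = 184.25 mcg/hr
Concentration = 2804 mcg ÷ 175 mL = 16.02286 mcg/mL
Rate = 184.25 mcg/hr ÷ 16.02286 mcg/mL = 11.4992 mL/hr
Volume infused = 11.4992 mL/hr × 2.1 hr = 24.14831 mL
Volume remaining = 175 − 24.14831 = 150.8517 mL
Drug remaining = 150.8517 mL × 16.02286 mcg/mL = 2417.075 mcg = 2.417075 mg

2.42 mg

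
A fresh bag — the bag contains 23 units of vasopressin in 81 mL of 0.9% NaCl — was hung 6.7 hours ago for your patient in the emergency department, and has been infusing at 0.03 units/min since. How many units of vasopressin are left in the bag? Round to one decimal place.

0.03 units/min × 60 min/hr = 1.8 units/hr
Concentration = 23 units ÷ 81 mL = 0.2839506 units/mL
Rate = 1.8 units/hr ÷ 0.2839506 units/mL = 6.33913 mL/hr
Volume infused = 6.33913 mL/hr × 6.7 hr = 42.47217 mL
Volume remaining = 81 − 42.47217 = 38.52783 mL
Drug remaining = 38.52783 mL × 0.2839506 units/mL = 10.94 units

10.9 units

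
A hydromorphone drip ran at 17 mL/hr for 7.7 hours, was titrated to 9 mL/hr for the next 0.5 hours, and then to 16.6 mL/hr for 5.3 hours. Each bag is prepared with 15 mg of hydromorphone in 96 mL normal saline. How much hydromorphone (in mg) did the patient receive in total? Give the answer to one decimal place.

34.9 mg

Concentration = 15 mg ÷ 96 mL = 0.15625 mg/mL
Stage 1: 17 mL/hr × 7.7 hr = 130.9 mL → 130.9 mL × 0.15625 mg/mL = 20.45312 mg
Stage 2: 9 mL/hr × 0.5 hr = 4.5 mL → 4.5 mL × 0.15625 mg/mL = 0.703125 mg
Stage 3: 16.6 mL/hr × 5.3 hr = 87.98 mL → 87.98 mL × 0.15625 mg/mL = 13.74688 mg
Total = 20.45312 + 0.703125 + 13.74688 = 34.90313 mg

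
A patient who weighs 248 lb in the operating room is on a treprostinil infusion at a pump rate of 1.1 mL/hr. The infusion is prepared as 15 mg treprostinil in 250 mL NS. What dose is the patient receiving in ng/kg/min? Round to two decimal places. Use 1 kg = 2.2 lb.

9.76 ng/kg/min

Weight = 248 lb ÷ 2.2 lb/kg = 112.7273 kg
Concentration = 15 mg ÷ 250 mL = 0.06 mg/mL = 60000 ng/mL
Drug rate = 1.1 mL/hr × 60000 ng/mL = 66000 ng/hr
66000 ng/hr ÷ 60 min/hr = 1100 ng/min
1100 ng/min ÷ 112.7273 kg = 9.758065 ng/kg/min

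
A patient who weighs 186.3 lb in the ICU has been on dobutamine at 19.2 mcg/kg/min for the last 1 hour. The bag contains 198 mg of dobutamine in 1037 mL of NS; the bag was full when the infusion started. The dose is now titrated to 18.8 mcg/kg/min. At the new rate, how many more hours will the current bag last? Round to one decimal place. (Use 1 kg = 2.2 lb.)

1.1 hours

Initial rate:
Weight = 186.3 lb ÷ 2.2 lb/kg = 84.68182 kg
Dose = 19.2 mcg/kg/min × 84.68182 kg = 1625.891 mcg/min
1625.891 mcg/min × 60 min/hr = 97553.45 mcg/hr
Concentration = 198 mg ÷ 1037 mL = 0.1909354 mg/mL = 190.9354 mcg/mL
Rate = 97553.45 mcg/hr ÷ 190.9354 mcg/mL = 510.9239 mL/hr
Volume infused so far = 510.9239 mL/hr × 1 hr = 510.9239 mL
Volume remaining = 1037 − 510.9239 = 526.0761 mL
New rate:
Dose = 18.8 mcg/kg/min × 84.68182 kg = 1592.018 mcg/min
1592.018 mcg/min × 60 min/hr = 95521.09 mcg/hr
Rate = 95521.09 mcg/hr ÷ 190.9354 mcg/mL = 500.2797 mL/hr
Time remaining = 526.0761 mL ÷ 500.2797 mL/hr = 1.051564 hr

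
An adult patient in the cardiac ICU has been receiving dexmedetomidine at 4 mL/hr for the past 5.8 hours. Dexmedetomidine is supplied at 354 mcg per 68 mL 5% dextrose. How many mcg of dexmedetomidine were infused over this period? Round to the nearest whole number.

Concentration = 354 mcg ÷ 68 mL = 5.205882 mcg/mL
Drug rate = 4 mL/hr × 5.205882 mcg/mL = 20.82353 mcg/hr
Total = 20.82353 mcg/hr × 5.8 hr = 120.7765 mcg

121 mcg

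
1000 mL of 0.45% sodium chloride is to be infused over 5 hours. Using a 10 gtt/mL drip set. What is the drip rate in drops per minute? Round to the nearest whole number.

33 gtt/min

1000 mL ÷ (5 hr × 60 = 300 min) = 3.333333 mL/min
3.333333 mL/min × 10 gtt/mL = 33.33333 gtt/min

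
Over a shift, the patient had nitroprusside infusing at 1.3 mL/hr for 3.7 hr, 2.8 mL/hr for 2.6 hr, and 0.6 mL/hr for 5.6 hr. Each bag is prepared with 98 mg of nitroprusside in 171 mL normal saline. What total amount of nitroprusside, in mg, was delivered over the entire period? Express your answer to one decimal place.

8.9 mg

Concentration = 98 mg ÷ 171 mL = 0.5730994 mg/mL
Stage 1: 1.3 mL/hr × 3.7 hr = 4.81 mL → 4.81 mL × 0.5730994 mg/mL = 2.756608 mg
Stage 2: 2.8 mL/hr × 2.6 hr = 7.28 mL → 7.28 mL × 0.5730994 mg/mL = 4.172164 mg
Stage 3: 0.6 mL/hr × 5.6 hr = 3.36 mL → 3.36 mL × 0.5730994 mg/mL = 1.925614 mg
Total = 2.756608 + 4.172164 + 1.925614 = 8.854386 mg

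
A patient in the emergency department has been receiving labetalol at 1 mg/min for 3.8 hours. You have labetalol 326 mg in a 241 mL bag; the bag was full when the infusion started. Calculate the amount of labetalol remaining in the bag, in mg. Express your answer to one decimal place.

98.0 mg

1 mg/min × 60 min/hr = 60 mg/hr
Concentration = 326 mg ÷ 241 mL = 1.352697 mg/mL
Rate = 60 mg/hr ÷ 1.352697 mg/mL = 44.35583 mL/hr
Volume infused = 44.35583 mL/hr × 3.8 hr = 168.5521 mL
Volume remaining = 241 − 168.5521 = 72.44785 mL
Drug remaining = 72.44785 mL × 1.352697 mg/mL = 98 mg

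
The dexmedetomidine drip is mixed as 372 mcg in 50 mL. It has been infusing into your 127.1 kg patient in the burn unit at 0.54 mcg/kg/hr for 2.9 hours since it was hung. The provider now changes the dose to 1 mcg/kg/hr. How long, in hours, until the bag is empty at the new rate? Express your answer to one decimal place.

1.4 hours

Initial rate:
Dose = 0.54 mcg/kg/hr × 127.1 kg = 68.634 mcg/hr
Concentration = 372 mcg ÷ 50 mL = 7.44 mcg/mL
Rate = 68.634 mcg/hr ÷ 7.44 mcg/mL = 9.225 mL/hr
Volume infused so far = 9.225 mL/hr × 2.9 hr = 26.7525 mL
Volume remaining = 50 − 26.7525 = 23.2475 mL
New rate:
Dose = 1 mcg/kg/hr × 127.1 kg = 127.1 mcg/hr
Rate = 127.1 mcg/hr ÷ 7.44 mcg/mL = 17.08333 mL/hr
Time remaining = 23.2475 mL ÷ 17.08333 mL/hr = 1.360829 hr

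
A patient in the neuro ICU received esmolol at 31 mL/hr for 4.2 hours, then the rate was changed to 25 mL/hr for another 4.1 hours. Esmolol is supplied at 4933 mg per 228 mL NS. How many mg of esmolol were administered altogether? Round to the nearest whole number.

5035 mg

Concentration = 4933 mg ÷ 228 mL = 21.63596 mg/mL
Stage 1: 31 mL/hr × 4.2 hr = 130.2 mL → 130.2 mL × 21.63596 mg/mL = 2817.003 mg
Stage 2: 25 mL/hr × 4.1 hr = 102.5 mL → 102.5 mL × 21.63596 mg/mL = 2217.686 mg
Total = 2817.003 + 2217.686 = 5034.689 mg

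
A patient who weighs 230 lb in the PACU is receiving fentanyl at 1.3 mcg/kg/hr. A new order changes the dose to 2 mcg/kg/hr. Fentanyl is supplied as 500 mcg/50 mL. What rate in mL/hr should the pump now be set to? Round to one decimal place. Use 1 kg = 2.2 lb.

20.9 mL/hr

Weight = 230 lb ÷ 2.2 lb/kg = 104.5455 kg
Dose = 2 mcg/kg/hr × 104.5455 kg = 209.0909 mcg/hr
Concentration = 500 mcg ÷ 50 mL = 10 mcg/mL
Rate = 209.0909 mcg/hr ÷ 10 mcg/mL = 20.90909 mL/hr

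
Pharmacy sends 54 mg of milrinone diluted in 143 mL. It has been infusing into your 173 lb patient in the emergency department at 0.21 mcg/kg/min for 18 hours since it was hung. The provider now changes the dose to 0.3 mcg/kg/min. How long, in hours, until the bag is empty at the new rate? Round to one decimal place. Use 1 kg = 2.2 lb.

Initial rate:
Weight = 173 lb ÷ 2.2 lb/kg = 78.63636 kg
Dose = 0.21 mcg/kg/min × 78.63636 kg = 16.51364 mcg/min
16.51364 mcg/min × 60 min/hr = 990.8182 mcg/hr
Concentration = 54 mg ÷ 143 mL = 0.3776224 mg/mL = 377.6224 mcg/mL
Rate = 990.8182 mcg/hr ÷ 377.6224 mcg/mL = 2.623833 mL/hr
Volume infused so far = 2.623833 mL/hr × 18 hr = 47.229 mL
Volume remaining = 143 − 47.229 = 95.771 mL
New rate:
Dose = 0.3 mcg/kg/min × 78.63636 kg = 23.59091 mcg/min
23.59091 mcg/min × 60 min/hr = 1415.455 mcg/hr
Rate = 1415.455 mcg/hr ÷ 377.6224 mcg/mL = 3.748333 mL/hr
Time remaining = 95.771 mL ÷ 3.748333 mL/hr = 25.55029 hr

25.6 hours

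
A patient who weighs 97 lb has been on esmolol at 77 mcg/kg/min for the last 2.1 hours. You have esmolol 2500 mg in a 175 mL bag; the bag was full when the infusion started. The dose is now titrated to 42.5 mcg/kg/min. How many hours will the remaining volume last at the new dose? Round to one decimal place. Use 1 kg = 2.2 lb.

Initial rate:
Weight = 97 lb ÷ 2.2 lb/kg = 44.09091 kg
Dose = 77 mcg/kg/min × 44.09091 kg = 3395 mcg/min
3395 mcg/min × 60 min/hr = 203700 mcg/hr
Concentration = 2500 mg ÷ 175 mL = 14.28571 mg/mL = 14285.71 mcg/mL
Rate = 203700 mcg/hr ÷ 14285.71 mcg/mL = 14.259 mL/hr
Volume infused so far = 14.259 mL/hr × 2.1 hr = 29.9439 mL
Volume remaining = 175 − 29.9439 = 145.0561 mL
New rate:
Dose = 42.5 mcg/kg/min × 44.09091 kg = 1873.864 mcg/min
1873.864 mcg/min × 60 min/hr = 112431.8 mcg/hr
Rate = 112431.8 mcg/hr ÷ 14285.71 mcg/mL = 7.870227 mL/hr
Time remaining = 145.0561 mL ÷ 7.870227 mL/hr = 18.43099 hr

18.4 hours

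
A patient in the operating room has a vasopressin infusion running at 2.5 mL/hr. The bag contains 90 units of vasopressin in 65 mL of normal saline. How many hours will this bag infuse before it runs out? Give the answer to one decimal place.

26.0 hours

Duration = 65 mL ÷ 2.5 mL/hr = 26 hr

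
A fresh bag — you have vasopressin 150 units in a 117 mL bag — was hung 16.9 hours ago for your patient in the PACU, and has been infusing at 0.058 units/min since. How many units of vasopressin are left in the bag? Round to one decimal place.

91.2 units

0.058 units/min × 60 min/hr = 3.48 units/hr
Concentration = 150 units ÷ 117 mL = 1.282051 units/mL
Rate = 3.48 units/hr ÷ 1.282051 units/mL = 2.7144 mL/hr
Volume infused = 2.7144 mL/hr × 16.9 hr = 45.87336 mL
Volume remaining = 117 − 45.87336 = 71.12664 mL
Drug remaining = 71.12664 mL × 1.282051 units/mL = 91.188 units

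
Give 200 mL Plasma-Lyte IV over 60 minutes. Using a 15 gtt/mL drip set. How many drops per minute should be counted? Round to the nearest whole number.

50 gtt/min

200 mL ÷ (60 min) = 3.333333 mL/min
3.333333 mL/min × 15 gtt/mL = 50 gtt/min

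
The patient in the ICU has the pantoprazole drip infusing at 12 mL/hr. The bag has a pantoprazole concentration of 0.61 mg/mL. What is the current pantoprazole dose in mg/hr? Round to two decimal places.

7.32 mg/hr

Drug rate = 12 mL/hr × 0.61 mg/mL = 7.32 mg/hr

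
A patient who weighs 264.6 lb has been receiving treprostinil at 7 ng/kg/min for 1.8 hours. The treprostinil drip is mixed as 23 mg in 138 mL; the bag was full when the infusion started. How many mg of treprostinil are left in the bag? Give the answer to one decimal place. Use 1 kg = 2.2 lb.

Weight = 264.6 lb ÷ 2.2 lb/kg = 120.2727 kg
Dose = 7 ng/kg/min × 120.2727 kg = 841.9091 ng/min
841.9091 ng/min × 60 min/hr = 50514.55 ng/hr
Concentration = 23 mg ÷ 138 mL = 0.1666667 mg/mL = 166666.7 ng/mL
Rate = 50514.55 ng/hr ÷ 166666.7 ng/mL = 0.3030873 mL/hr
Volume infused = 0.3030873 mL/hr × 1.8 hr = 0.5455571 mL
Volume remaining = 138 − 0.5455571 = 137.4544 mL
Drug remaining = 137.4544 mL × 166666.7 ng/mL = 22909074 ng = 22.90907 mg

22.9 mg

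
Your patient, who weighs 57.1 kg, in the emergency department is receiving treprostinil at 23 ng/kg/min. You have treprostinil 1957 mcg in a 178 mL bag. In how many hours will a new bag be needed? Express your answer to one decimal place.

Dose = 23 ng/kg/min × 57.1 kg = 1313.3 ng/min
1313.3 ng/min × 60 min/hr = 78798 ng/hr
Concentration = 1957 mcg ÷ 178 mL = 10.99438 mcg/mL = 10994.38 ng/mL
Rate = 78798 ng/hr ÷ 10994.38 ng/mL = 7.167115 mL/hr
Duration = 178 mL ÷ 7.167115 mL/hr = 24.83566 hr

24.8 hours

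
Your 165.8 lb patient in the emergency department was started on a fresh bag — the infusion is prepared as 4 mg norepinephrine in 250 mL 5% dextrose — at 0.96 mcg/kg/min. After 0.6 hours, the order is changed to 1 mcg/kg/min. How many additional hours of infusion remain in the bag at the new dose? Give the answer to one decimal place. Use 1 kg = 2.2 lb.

0.3 hours

Initial rate:
Weight = 165.8 lb ÷ 2.2 lb/kg = 75.36364 kg
Dose = 0.96 mcg/kg/min × 75.36364 kg = 72.34909 mcg/min
72.34909 mcg/min × 60 min/hr = 4340.945 mcg/hr
Concentration = 4 mg ÷ 250 mL = 0.016 mg/mL = 16 mcg/mL
Rate = 4340.945 mcg/hr ÷ 16 mcg/mL = 271.3091 mL/hr
Volume infused so far = 271.3091 mL/hr × 0.6 hr = 162.7855 mL
Volume remaining = 250 − 162.7855 = 87.21455 mL
New rate:
Dose = 1 mcg/kg/min × 75.36364 kg = 75.36364 mcg/min
75.36364 mcg/min × 60 min/hr = 4521.818 mcg/hr
Rate = 4521.818 mcg/hr ÷ 16 mcg/mL = 282.6136 mL/hr
Time remaining = 87.21455 mL ÷ 282.6136 mL/hr = 0.3085999 hr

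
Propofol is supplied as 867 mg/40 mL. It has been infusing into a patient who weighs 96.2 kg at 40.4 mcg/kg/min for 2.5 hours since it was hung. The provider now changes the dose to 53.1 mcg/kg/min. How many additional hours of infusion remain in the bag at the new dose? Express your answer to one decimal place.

0.9 hours

Initial rate:
Dose = 40.4 mcg/kg/min × 96.2 kg = 3886.48 mcg/min
3886.48 mcg/min × 60 min/hr = 233188.8 mcg/hr
Concentration = 867 mg ÷ 40 mL = 21.675 mg/mL = 21675 mcg/mL
Rate = 233188.8 mcg/hr ÷ 21675 mcg/mL = 10.75842 mL/hr
Volume infused so far = 10.75842 mL/hr × 2.5 hr = 26.89606 mL
Volume remaining = 40 − 26.89606 = 13.10394 mL
New rate:
Dose = 53.1 mcg/kg/min × 96.2 kg = 5108.22 mcg/min
5108.22 mcg/min × 60 min/hr = 306493.2 mcg/hr
Rate = 306493.2 mcg/hr ÷ 21675 mcg/mL = 14.1404 mL/hr
Time remaining = 13.10394 mL ÷ 14.1404 mL/hr = 0.9267025 hr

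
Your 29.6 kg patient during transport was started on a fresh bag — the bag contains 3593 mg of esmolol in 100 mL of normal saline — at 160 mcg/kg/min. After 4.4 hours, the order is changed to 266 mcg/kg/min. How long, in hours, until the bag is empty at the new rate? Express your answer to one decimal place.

5.0 hours

Initial rate:
Dose = 160 mcg/kg/min × 29.6 kg = 4736 mcg/min
4736 mcg/min × 60 min/hr = 284160 mcg/hr
Concentration = 3593 mg ÷ 100 mL = 35.93 mg/mL = 35930 mcg/mL
Rate = 284160 mcg/hr ÷ 35930 mcg/mL = 7.908711 mL/hr
Volume infused so far = 7.908711 mL/hr × 4.4 hr = 34.79833 mL
Volume remaining = 100 − 34.79833 = 65.20167 mL
New rate:
Dose = 266 mcg/kg/min × 29.6 kg = 7873.6 mcg/min
7873.6 mcg/min × 60 min/hr = 472416 mcg/hr
Rate = 472416 mcg/hr ÷ 35930 mcg/mL = 13.14823 mL/hr
Time remaining = 65.20167 mL ÷ 13.14823 mL/hr = 4.958968 hr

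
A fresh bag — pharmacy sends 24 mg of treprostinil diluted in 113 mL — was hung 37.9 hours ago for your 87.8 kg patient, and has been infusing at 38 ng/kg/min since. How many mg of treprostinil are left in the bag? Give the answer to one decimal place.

Dose = 38 ng/kg/min × 87.8 kg = 3336.4 ng/min
3336.4 ng/min × 60 min/hr = 200184 ng/hr
Concentration = 24 mg ÷ 113 mL = 0.2123894 mg/mL = 212389.4 ng/mL
Rate = 200184 ng/hr ÷ 212389.4 ng/mL = 0.942533 mL/hr
Volume infused = 0.942533 mL/hr × 37.9 hr = 35.722 mL
Volume remaining = 113 − 35.722 = 77.278 mL
Drug remaining = 77.278 mL × 212389.4 ng/mL = 16413026 ng = 16.41303 mg

16.4 mg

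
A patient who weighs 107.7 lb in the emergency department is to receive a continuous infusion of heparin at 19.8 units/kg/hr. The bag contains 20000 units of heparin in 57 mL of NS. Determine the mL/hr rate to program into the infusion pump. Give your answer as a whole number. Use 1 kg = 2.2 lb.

3 mL/hr

Weight = 107.7 lb ÷ 2.2 lb/kg = 48.95455 kg
Dose = 19.8 units/kg/hr × 48.95455 kg = 969.3 units/hr
Concentration = 20000 units ÷ 57 mL = 350.8772 units/mL
Rate = 969.3 units/hr ÷ 350.8772 units/mL = 2.762505 mL/hr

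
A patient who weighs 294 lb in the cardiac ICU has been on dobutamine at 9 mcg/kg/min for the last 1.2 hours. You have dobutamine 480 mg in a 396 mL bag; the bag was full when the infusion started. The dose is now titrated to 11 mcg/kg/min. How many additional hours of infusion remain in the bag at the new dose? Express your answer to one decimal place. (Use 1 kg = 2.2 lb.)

Initial rate:
Weight = 294 lb ÷ 2.2 lb/kg = 133.6364 kg
Dose = 9 mcg/kg/min × 133.6364 kg = 1202.727 mcg/min
1202.727 mcg/min × 60 min/hr = 72163.64 mcg/hr
Concentration = 480 mg ÷ 396 mL = 1.212121 mg/mL = 1212.121 mcg/mL
Rate = 72163.64 mcg/hr ÷ 1212.121 mcg/mL = 59.535 mL/hr
Volume infused so far = 59.535 mL/hr × 1.2 hr = 71.442 mL
Volume remaining = 396 − 71.442 = 324.558 mL
New rate:
Dose = 11 mcg/kg/min × 133.6364 kg = 1470 mcg/min
1470 mcg/min × 60 min/hr = 88200 mcg/hr
Rate = 88200 mcg/hr ÷ 1212.121 mcg/mL = 72.765 mL/hr
Time remaining = 324.558 mL ÷ 72.765 mL/hr = 4.460359 hr

4.5 hours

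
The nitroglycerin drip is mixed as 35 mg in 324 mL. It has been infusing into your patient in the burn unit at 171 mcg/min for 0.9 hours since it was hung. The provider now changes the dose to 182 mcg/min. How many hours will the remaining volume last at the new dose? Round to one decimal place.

2.4 hours

Initial rate:
171 mcg/min × 60 min/hr = 10260 mcg/hr
Concentration = 35 mg ÷ 324 mL = 0.1080247 mg/mL = 108.0247 mcg/mL
Rate = 10260 mcg/hr ÷ 108.0247 mcg/mL = 94.97829 mL/hr
Volume infused so far = 94.97829 mL/hr × 0.9 hr = 85.48046 mL
Volume remaining = 324 − 85.48046 = 238.5195 mL
New rate:
182 mcg/min × 60 min/hr = 10920 mcg/hr
Rate = 10920 mcg/hr ÷ 108.0247 mcg/mL = 101.088 mL/hr
Time remaining = 238.5195 mL ÷ 101.088 mL/hr = 2.359524 hr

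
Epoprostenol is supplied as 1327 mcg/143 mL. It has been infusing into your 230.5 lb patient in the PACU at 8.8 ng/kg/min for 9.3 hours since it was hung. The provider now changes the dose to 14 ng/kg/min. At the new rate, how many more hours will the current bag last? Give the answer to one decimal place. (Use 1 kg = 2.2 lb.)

Initial rate:
Weight = 230.5 lb ÷ 2.2 lb/kg = 104.7727 kg
Dose = 8.8 ng/kg/min × 104.7727 kg = 922 ng/min
922 ng/min × 60 min/hr = 55320 ng/hr
Concentration = 1327 mcg ÷ 143 mL = 9.27972 mcg/mL = 9279.72 ng/mL
Rate = 55320 ng/hr ÷ 9279.72 ng/mL = 5.961387 mL/hr
Volume infused so far = 5.961387 mL/hr × 9.3 hr = 55.4409 mL
Volume remaining = 143 − 55.4409 = 87.5591 mL
New rate:
Dose = 14 ng/kg/min × 104.7727 kg = 1466.818 ng/min
1466.818 ng/min × 60 min/hr = 88009.09 ng/hr
Rate = 88009.09 ng/hr ÷ 9279.72 ng/mL = 9.484024 mL/hr
Time remaining = 87.5591 mL ÷ 9.484024 mL/hr = 9.232274 hr

9.2 hours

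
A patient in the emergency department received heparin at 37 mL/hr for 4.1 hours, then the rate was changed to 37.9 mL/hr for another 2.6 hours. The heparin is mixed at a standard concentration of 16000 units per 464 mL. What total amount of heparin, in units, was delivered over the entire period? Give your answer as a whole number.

Concentration = 16000 units ÷ 464 mL = 34.48276 units/mL
Stage 1: 37 mL/hr × 4.1 hr = 151.7 mL → 151.7 mL × 34.48276 units/mL = 5231.034 units
Stage 2: 37.9 mL/hr × 2.6 hr = 98.54 mL → 98.54 mL × 34.48276 units/mL = 3397.931 units
Total = 5231.034 + 3397.931 = 8628.966 units

8629 units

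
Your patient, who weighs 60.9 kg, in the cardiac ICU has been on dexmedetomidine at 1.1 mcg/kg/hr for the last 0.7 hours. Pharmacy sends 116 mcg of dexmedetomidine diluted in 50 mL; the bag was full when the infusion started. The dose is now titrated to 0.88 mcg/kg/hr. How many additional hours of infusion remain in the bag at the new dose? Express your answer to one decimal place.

Initial rate:
Dose = 1.1 mcg/kg/hr × 60.9 kg = 66.99 mcg/hr
Concentration = 116 mcg ÷ 50 mL = 2.32 mcg/mL
Rate = 66.99 mcg/hr ÷ 2.32 mcg/mL = 28.875 mL/hr
Volume infused so far = 28.875 mL/hr × 0.7 hr = 20.2125 mL
Volume remaining = 50 − 20.2125 = 29.7875 mL
New rate:
Dose = 0.88 mcg/kg/hr × 60.9 kg = 53.592 mcg/hr
Rate = 53.592 mcg/hr ÷ 2.32 mcg/mL = 23.1 mL/hr
Time remaining = 29.7875 mL ÷ 23.1 mL/hr = 1.289502 hr

1.3 hours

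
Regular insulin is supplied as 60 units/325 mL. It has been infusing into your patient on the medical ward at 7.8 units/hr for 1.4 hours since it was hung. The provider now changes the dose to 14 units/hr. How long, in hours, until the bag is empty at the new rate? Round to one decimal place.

Initial rate:
Concentration = 60 units ÷ 325 mL = 0.1846154 units/mL
Rate = 7.8 units/hr ÷ 0.1846154 units/mL = 42.25 mL/hr
Volume infused so far = 42.25 mL/hr × 1.4 hr = 59.15 mL
Volume remaining = 325 − 59.15 = 265.85 mL
New rate:
Rate = 14 units/hr ÷ 0.1846154 units/mL = 75.83333 mL/hr
Time remaining = 265.85 mL ÷ 75.83333 mL/hr = 3.505714 hr

3.5 hours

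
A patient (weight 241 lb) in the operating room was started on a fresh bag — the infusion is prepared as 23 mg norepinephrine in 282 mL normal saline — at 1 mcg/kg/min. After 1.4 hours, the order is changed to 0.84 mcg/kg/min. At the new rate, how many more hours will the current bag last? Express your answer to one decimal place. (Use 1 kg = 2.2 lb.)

2.5 hours

Initial rate:
Weight = 241 lb ÷ 2.2 lb/kg = 109.5455 kg
Dose = 1 mcg/kg/min × 109.5455 kg = 109.5455 mcg/min
109.5455 mcg/min × 60 min/hr = 6572.727 mcg/hr
Concentration = 23 mg ÷ 282 mL = 0.08156028 mg/mL = 81.56028 mcg/mL
Rate = 6572.727 mcg/hr ÷ 81.56028 mcg/mL = 80.58735 mL/hr
Volume infused so far = 80.58735 mL/hr × 1.4 hr = 112.8223 mL
Volume remaining = 282 − 112.8223 = 169.1777 mL
New rate:
Dose = 0.84 mcg/kg/min × 109.5455 kg = 92.01818 mcg/min
92.01818 mcg/min × 60 min/hr = 5521.091 mcg/hr
Rate = 5521.091 mcg/hr ÷ 81.56028 mcg/mL = 67.69338 mL/hr
Time remaining = 169.1777 mL ÷ 67.69338 mL/hr = 2.499177 hr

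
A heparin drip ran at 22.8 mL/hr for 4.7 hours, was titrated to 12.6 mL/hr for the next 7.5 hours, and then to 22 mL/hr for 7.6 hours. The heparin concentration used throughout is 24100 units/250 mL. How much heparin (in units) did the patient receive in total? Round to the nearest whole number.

35558 units

Concentration = 24100 units ÷ 250 mL = 96.4 units/mL
Stage 1: 22.8 mL/hr × 4.7 hr = 107.16 mL → 107.16 mL × 96.4 units/mL = 10330.22 units
Stage 2: 12.6 mL/hr × 7.5 hr = 94.5 mL → 94.5 mL × 96.4 units/mL = 9109.8 units
Stage 3: 22 mL/hr × 7.6 hr = 167.2 mL → 167.2 mL × 96.4 units/mL = 16118.08 units
Total = 10330.22 + 9109.8 + 16118.08 = 35558.1 units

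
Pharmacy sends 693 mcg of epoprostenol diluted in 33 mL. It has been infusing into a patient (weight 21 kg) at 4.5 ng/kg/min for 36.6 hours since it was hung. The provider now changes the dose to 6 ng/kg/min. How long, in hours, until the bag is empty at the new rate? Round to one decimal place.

64.2 hours

Initial rate:
Dose = 4.5 ng/kg/min × 21 kg = 94.5 ng/min
94.5 ng/min × 60 min/hr = 5670 ng/hr
Concentration = 693 mcg ÷ 33 mL = 21 mcg/mL = 21000 ng/mL
Rate = 5670 ng/hr ÷ 21000 ng/mL = 0.27 mL/hr
Volume infused so far = 0.27 mL/hr × 36.6 hr = 9.882 mL
Volume remaining = 33 − 9.882 = 23.118 mL
New rate:
Dose = 6 ng/kg/min × 21 kg = 126 ng/min
126 ng/min × 60 min/hr = 7560 ng/hr
Rate = 7560 ng/hr ÷ 21000 ng/mL = 0.36 mL/hr
Time remaining = 23.118 mL ÷ 0.36 mL/hr = 64.21667 hr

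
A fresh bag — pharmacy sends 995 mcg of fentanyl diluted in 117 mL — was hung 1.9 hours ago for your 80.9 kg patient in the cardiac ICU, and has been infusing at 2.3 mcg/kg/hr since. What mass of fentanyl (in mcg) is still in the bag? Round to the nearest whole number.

Dose = 2.3 mcg/kg/hr × 80.9 kg = 186.07 mcg/hr
Concentration = 995 mcg ÷ 117 mL = 8.504274 mcg/mL
Rate = 186.07 mcg/hr ÷ 8.504274 mcg/mL = 21.87959 mL/hr
Volume infused = 21.87959 mL/hr × 1.9 hr = 41.57122 mL
Volume remaining = 117 − 41.57122 = 75.42878 mL
Drug remaining = 75.42878 mL × 8.504274 mcg/mL = 641.467 mcg

641 mcg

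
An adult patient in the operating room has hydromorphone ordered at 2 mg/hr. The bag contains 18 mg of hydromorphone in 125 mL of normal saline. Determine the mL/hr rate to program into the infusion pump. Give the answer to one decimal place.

13.9 mL/hr

Concentration = 18 mg ÷ 125 mL = 0.144 mg/mL
Rate = 2 mg/hr ÷ 0.144 mg/mL = 13.88889 mL/hr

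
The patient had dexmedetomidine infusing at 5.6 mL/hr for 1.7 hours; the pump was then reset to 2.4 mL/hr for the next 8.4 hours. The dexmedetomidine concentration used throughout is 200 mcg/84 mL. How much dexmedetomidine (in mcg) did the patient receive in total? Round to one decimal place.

70.7 mcg

Concentration = 200 mcg ÷ 84 mL = 2.380952 mcg/mL
Stage 1: 5.6 mL/hr × 1.7 hr = 9.52 mL → 9.52 mL × 2.380952 mcg/mL = 22.66667 mcg
Stage 2: 2.4 mL/hr × 8.4 hr = 20.16 mL → 20.16 mL × 2.380952 mcg/mL = 48 mcg
Total = 22.66667 + 48 = 70.66667 mcg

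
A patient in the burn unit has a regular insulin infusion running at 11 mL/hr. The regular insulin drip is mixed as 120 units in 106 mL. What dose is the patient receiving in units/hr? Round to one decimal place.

12.5 units/hr

Concentration = 120 units ÷ 106 mL = 1.132075 units/mL
Drug rate = 11 mL/hr × 1.132075 units/mL = 12.45283 units/hr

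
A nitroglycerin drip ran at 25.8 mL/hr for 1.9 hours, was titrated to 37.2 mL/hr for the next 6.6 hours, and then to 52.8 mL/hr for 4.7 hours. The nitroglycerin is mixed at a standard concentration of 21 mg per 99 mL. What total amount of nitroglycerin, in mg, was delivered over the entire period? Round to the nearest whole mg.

Concentration = 21 mg ÷ 99 mL = 0.2121212 mg/mL
Stage 1: 25.8 mL/hr × 1.9 hr = 49.02 mL → 49.02 mL × 0.2121212 mg/mL = 10.39818 mg
Stage 2: 37.2 mL/hr × 6.6 hr = 245.52 mL → 245.52 mL × 0.2121212 mg/mL = 52.08 mg
Stage 3: 52.8 mL/hr × 4.7 hr = 248.16 mL → 248.16 mL × 0.2121212 mg/mL = 52.64 mg
Total = 10.39818 + 52.08 + 52.64 = 115.1182 mg

115 mg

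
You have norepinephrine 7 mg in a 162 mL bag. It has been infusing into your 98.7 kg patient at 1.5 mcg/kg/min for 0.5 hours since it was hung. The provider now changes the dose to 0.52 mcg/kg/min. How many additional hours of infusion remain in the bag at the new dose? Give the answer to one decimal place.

Initial rate:
Dose = 1.5 mcg/kg/min × 98.7 kg = 148.05 mcg/min
148.05 mcg/min × 60 min/hr = 8883 mcg/hr
Concentration = 7 mg ÷ 162 mL = 0.04320988 mg/mL = 43.20988 mcg/mL
Rate = 8883 mcg/hr ÷ 43.20988 mcg/mL = 205.578 mL/hr
Volume infused so far = 205.578 mL/hr × 0.5 hr = 102.789 mL
Volume remaining = 162 − 102.789 = 59.211 mL
New rate:
Dose = 0.52 mcg/kg/min × 98.7 kg = 51.324 mcg/min
51.324 mcg/min × 60 min/hr = 3079.44 mcg/hr
Rate = 3079.44 mcg/hr ÷ 43.20988 mcg/mL = 71.26704 mL/hr
Time remaining = 59.211 mL ÷ 71.26704 mL/hr = 0.8308329 hr

0.8 hours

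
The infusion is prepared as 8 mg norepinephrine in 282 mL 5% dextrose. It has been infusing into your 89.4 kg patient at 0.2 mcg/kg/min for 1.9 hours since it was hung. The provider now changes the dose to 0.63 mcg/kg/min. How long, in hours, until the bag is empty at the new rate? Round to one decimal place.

1.8 hours

Initial rate:
Dose = 0.2 mcg/kg/min × 89.4 kg = 17.88 mcg/min
17.88 mcg/min × 60 min/hr = 1072.8 mcg/hr
Concentration = 8 mg ÷ 282 mL = 0.02836879 mg/mL = 28.36879 mcg/mL
Rate = 1072.8 mcg/hr ÷ 28.36879 mcg/mL = 37.8162 mL/hr
Volume infused so far = 37.8162 mL/hr × 1.9 hr = 71.85078 mL
Volume remaining = 282 − 71.85078 = 210.1492 mL
New rate:
Dose = 0.63 mcg/kg/min × 89.4 kg = 56.322 mcg/min
56.322 mcg/min × 60 min/hr = 3379.32 mcg/hr
Rate = 3379.32 mcg/hr ÷ 28.36879 mcg/mL = 119.121 mL/hr
Time remaining = 210.1492 mL ÷ 119.121 mL/hr = 1.764166 hr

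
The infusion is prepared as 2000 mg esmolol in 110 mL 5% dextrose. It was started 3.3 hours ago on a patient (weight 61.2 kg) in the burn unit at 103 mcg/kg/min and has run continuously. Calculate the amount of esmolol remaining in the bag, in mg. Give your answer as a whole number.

752 mg

Dose = 103 mcg/kg/min × 61.2 kg = 6303.6 mcg/min
6303.6 mcg/min × 60 min/hr = 378216 mcg/hr
Concentration = 2000 mg ÷ 110 mL = 18.18182 mg/mL = 18181.82 mcg/mL
Rate = 378216 mcg/hr ÷ 18181.82 mcg/mL = 20.80188 mL/hr
Volume infused = 20.80188 mL/hr × 3.3 hr = 68.6462 mL
Volume remaining = 110 − 68.6462 = 41.3538 mL
Drug remaining = 41.3538 mL × 18181.82 mcg/mL = 751887.2 mcg = 751.8872 mg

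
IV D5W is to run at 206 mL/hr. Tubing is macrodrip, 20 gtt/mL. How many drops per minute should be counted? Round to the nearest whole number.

69 gtt/min

206 mL/hr ÷ 60 min/hr = 3.433333 mL/min
3.433333 mL/min × 20 gtt/mL = 68.66667 gtt/min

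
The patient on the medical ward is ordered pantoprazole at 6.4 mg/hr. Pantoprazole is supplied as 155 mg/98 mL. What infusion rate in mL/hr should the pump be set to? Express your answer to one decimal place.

4.0 mL/hr

Concentration = 155 mg ÷ 98 mL = 1.581633 mg/mL
Rate = 6.4 mg/hr ÷ 1.581633 mg/mL = 4.046452 mL/hr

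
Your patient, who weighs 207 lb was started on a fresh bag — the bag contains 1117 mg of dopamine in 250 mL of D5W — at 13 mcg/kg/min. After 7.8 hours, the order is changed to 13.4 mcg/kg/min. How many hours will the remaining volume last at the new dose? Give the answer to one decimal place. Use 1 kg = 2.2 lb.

Initial rate:
Weight = 207 lb ÷ 2.2 lb/kg = 94.09091 kg
Dose = 13 mcg/kg/min × 94.09091 kg = 1223.182 mcg/min
1223.182 mcg/min × 60 min/hr = 73390.91 mcg/hr
Concentration = 1117 mg ÷ 250 mL = 4.468 mg/mL = 4468 mcg/mL
Rate = 73390.91 mcg/hr ÷ 4468 mcg/mL = 16.4259 mL/hr
Volume infused so far = 16.4259 mL/hr × 7.8 hr = 128.122 mL
Volume remaining = 250 − 128.122 = 121.878 mL
New rate:
Dose = 13.4 mcg/kg/min × 94.09091 kg = 1260.818 mcg/min
1260.818 mcg/min × 60 min/hr = 75649.09 mcg/hr
Rate = 75649.09 mcg/hr ÷ 4468 mcg/mL = 16.93131 mL/hr
Time remaining = 121.878 mL ÷ 16.93131 mL/hr = 7.19838 hr

7.2 hours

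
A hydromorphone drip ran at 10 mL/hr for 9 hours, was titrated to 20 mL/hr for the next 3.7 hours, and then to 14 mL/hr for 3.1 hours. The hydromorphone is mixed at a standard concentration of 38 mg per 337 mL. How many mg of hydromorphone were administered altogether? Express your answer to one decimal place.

23.4 mg

Concentration = 38 mg ÷ 337 mL = 0.1127596 mg/mL
Stage 1: 10 mL/hr × 9 hr = 90 mL → 90 mL × 0.1127596 mg/mL = 10.14837 mg
Stage 2: 20 mL/hr × 3.7 hr = 74 mL → 74 mL × 0.1127596 mg/mL = 8.344214 mg
Stage 3: 14 mL/hr × 3.1 hr = 43.4 mL → 43.4 mL × 0.1127596 mg/mL = 4.893769 mg
Total = 10.14837 + 8.344214 + 4.893769 = 23.38635 mg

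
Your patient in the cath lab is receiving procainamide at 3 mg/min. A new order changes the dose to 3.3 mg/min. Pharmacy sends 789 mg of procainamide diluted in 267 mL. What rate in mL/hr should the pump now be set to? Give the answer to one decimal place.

67.0 mL/hr

3.3 mg/min × 60 min/hr = 198 mg/hr
Concentration = 789 mg ÷ 267 mL = 2.955056 mg/mL
Rate = 198 mg/hr ÷ 2.955056 mg/mL = 67.0038 mL/hr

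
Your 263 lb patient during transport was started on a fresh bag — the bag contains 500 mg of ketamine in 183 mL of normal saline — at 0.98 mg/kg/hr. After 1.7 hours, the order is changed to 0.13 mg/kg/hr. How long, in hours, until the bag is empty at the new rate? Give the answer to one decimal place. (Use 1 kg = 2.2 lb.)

19.4 hours

Initial rate:
Weight = 263 lb ÷ 2.2 lb/kg = 119.5455 kg
Dose = 0.98 mg/kg/hr × 119.5455 kg = 117.1545 mg/hr
Concentration = 500 mg ÷ 183 mL = 2.73224 mg/mL
Rate = 117.1545 mg/hr ÷ 2.73224 mg/mL = 42.87856 mL/hr
Volume infused so far = 42.87856 mL/hr × 1.7 hr = 72.89356 mL
Volume remaining = 183 − 72.89356 = 110.1064 mL
New rate:
Dose = 0.13 mg/kg/hr × 119.5455 kg = 15.54091 mg/hr
Rate = 15.54091 mg/hr ÷ 2.73224 mg/mL = 5.687973 mL/hr
Time remaining = 110.1064 mL ÷ 5.687973 mL/hr = 19.35777 hr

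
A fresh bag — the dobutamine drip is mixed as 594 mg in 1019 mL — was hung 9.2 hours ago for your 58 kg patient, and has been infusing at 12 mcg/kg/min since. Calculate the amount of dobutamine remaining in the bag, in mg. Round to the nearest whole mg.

Dose = 12 mcg/kg/min × 58 kg = 696 mcg/min
696 mcg/min × 60 min/hr = 41760 mcg/hr
Concentration = 594 mg ÷ 1019 mL = 0.5829244 mg/mL = 582.9244 mcg/mL
Rate = 41760 mcg/hr ÷ 582.9244 mcg/mL = 71.63879 mL/hr
Volume infused = 71.63879 mL/hr × 9.2 hr = 659.0768 mL
Volume remaining = 1019 − 659.0768 = 359.9232 mL
Drug remaining = 359.9232 mL × 582.9244 mcg/mL = 209808 mcg = 209.808 mg

210 mg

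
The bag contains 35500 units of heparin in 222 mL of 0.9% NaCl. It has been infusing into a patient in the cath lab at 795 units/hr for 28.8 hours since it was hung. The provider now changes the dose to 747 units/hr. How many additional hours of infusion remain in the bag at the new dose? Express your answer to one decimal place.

16.9 hours

Initial rate:
Concentration = 35500 units ÷ 222 mL = 159.9099 units/mL
Rate = 795 units/hr ÷ 159.9099 units/mL = 4.971549 mL/hr
Volume infused so far = 4.971549 mL/hr × 28.8 hr = 143.1806 mL
Volume remaining = 222 − 143.1806 = 78.81938 mL
New rate:
Rate = 747 units/hr ÷ 159.9099 units/mL = 4.67138 mL/hr
Time remaining = 78.81938 mL ÷ 4.67138 mL/hr = 16.87282 hr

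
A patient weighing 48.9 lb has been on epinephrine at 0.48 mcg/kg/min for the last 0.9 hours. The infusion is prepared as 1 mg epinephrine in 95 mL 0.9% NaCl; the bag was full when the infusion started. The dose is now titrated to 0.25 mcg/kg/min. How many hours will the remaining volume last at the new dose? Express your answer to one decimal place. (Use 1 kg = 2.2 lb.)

Initial rate:
Weight = 48.9 lb ÷ 2.2 lb/kg = 22.22727 kg
Dose = 0.48 mcg/kg/min × 22.22727 kg = 10.66909 mcg/min
10.66909 mcg/min × 60 min/hr = 640.1455 mcg/hr
Concentration = 1 mg ÷ 95 mL = 0.01052632 mg/mL = 10.52632 mcg/mL
Rate = 640.1455 mcg/hr ÷ 10.52632 mcg/mL = 60.81382 mL/hr
Volume infused so far = 60.81382 mL/hr × 0.9 hr = 54.73244 mL
Volume remaining = 95 − 54.73244 = 40.26756 mL
New rate:
Dose = 0.25 mcg/kg/min × 22.22727 kg = 5.556818 mcg/min
5.556818 mcg/min × 60 min/hr = 333.4091 mcg/hr
Rate = 333.4091 mcg/hr ÷ 10.52632 mcg/mL = 31.67386 mL/hr
Time remaining = 40.26756 mL ÷ 31.67386 mL/hr = 1.271318 hr

1.3 hours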